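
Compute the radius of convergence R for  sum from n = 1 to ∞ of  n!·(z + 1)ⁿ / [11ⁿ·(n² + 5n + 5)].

Ratio test: |a_{n+1}/a_n| = (n+1) · 1/11 · (n² + 5n + 5)/((n+1)² + 5(n+1) + 5) → ∞ as n → ∞.
The ratio grows without bound, so the series diverges whenever (z + 1) ≠ 0; it converges only at z = -1. R = 0.

R = 0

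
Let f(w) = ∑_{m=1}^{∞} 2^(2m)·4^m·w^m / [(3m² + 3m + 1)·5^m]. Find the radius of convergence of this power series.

By the ratio test, |a_{m+1}/a_m| = [(3m² + 3m + 1)/(3(m+1)² + 3(m+1) + 1)] · 4·4/5 → 16/5.
Convergence for |w| · 16/5 < 1, i.e. |w| < 5/16. So R = 5/16.

R = 5/16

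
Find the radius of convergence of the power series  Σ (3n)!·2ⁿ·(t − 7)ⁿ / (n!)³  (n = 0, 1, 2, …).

R = 1/54

Ratio test: |a_{n+1}/a_n| = (3n+1)·(3n+2)·(3n+3)/(n+1)³ · 2 → 54 as n → ∞.
Hence the series converges for |t − 7| < 1/(54) = 1/54, so the radius of convergence is 1/54.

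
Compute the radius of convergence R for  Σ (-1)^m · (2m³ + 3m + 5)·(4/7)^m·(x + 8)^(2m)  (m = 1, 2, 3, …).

Apply the ratio test: |a_{m+1}| / |a_m| = [(2(m+1)³ + 3(m+1) + 5)/(2m³ + 3m + 5)] · 4/7, which tends to 4/7 as m → ∞.
Successive powers of (x + 8) differ by 2, so the series converges when |x + 8|² · 4/7 < 1, i.e. |x + 8| < √(7/4). So R = √7/2.

R = √7/2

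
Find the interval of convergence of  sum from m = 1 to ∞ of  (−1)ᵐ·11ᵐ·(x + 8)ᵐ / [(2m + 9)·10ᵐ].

(-98/11, -78/11]

By the ratio test, |a_{m+1}/a_m| = [(2m + 9)/(2(m+1) + 9)] · 11/10 → 11/10.
Hence the series converges for |x + 8| < 1/(11/10) = 10/11, so the radius of convergence is 10/11.
Endpoint x = -78/11: an alternating series whose terms decrease to 0 in absolute value, so it converges by the Leibniz criterion.
Endpoint x = -98/11: the terms are asymptotic to a nonzero constant times 1/m, so the series diverges by limit comparison with Σ 1/m.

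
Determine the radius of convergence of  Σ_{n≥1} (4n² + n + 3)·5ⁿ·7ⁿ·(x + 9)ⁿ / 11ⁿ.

Apply the ratio test: |a_{n+1}| / |a_n| = [(4(n+1)² + (n+1) + 3)/(4n² + n + 3)] · 5·7/11, which tends to 35/11 as n → ∞.
Hence the series converges for |x + 9| < 1/(35/11) = 11/35, so the radius of convergence is 11/35.

R = 11/35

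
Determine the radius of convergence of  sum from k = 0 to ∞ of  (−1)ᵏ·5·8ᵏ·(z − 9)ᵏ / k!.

R = ∞

The ratio of consecutive coefficients is 5/5 · 8 · 1/(k+1) → 0.
The limit is 0, so the series converges for all z; R = ∞.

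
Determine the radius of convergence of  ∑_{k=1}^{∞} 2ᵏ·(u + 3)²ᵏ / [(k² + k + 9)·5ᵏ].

R = √10/2

The ratio of consecutive coefficients is [(k² + k + 9)/((k+1)² + (k+1) + 9)] · 2/5 → 2/5.
Since the exponent of (u + 3) increases by 2 each term, convergence requires |u + 3|² < 5/2, hence R = √10/2.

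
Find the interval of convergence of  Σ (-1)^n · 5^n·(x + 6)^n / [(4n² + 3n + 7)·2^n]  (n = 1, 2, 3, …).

[-32/5, -28/5]

Apply the ratio test: |a_{n+1}| / |a_n| = [(4n² + 3n + 7)/(4(n+1)² + 3(n+1) + 7)] · 5/2, which tends to 5/2 as n → ∞.
Thus R = 1/(5/2) = 2/5.
At x = -28/5: the series is dominated by a constant times Σ 1/n², which converges (p = 2 > 1).
When x = -32/5, absolute convergence follows by limit comparison with Σ 1/n².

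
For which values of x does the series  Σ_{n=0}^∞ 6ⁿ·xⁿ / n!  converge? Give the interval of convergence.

Apply the ratio test: |a_{n+1}| / |a_n| = 6 · 1/(n+1), which tends to 0 as n → ∞.
Since the limit is 0 < 1 for every x, the series converges on all of ℝ and R = ∞.

(−∞, ∞)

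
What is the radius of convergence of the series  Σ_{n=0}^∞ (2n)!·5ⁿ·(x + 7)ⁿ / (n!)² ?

R = 1/20

Ratio test: |a_{n+1}/a_n| = (2n+1)·(2n+2)/(n+1)² · 5 → 20 as n → ∞.
Thus R = 1/(20) = 1/20.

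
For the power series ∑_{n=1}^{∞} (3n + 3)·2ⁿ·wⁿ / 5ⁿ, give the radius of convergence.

By the ratio test, |a_{n+1}/a_n| = [(3(n+1) + 3)/(3n + 3)] · 2/5 → 2/5.
Hence the series converges for |w| < 1/(2/5) = 5/2, so the radius of convergence is 5/2.

R = 5/2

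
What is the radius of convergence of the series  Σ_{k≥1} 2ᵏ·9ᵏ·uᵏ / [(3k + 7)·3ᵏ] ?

The ratio of consecutive coefficients is [(3k + 7)/(3(k+1) + 7)] · 2·9/3 → 6.
Hence the series converges for |u| < 1/(6) = 1/6, so the radius of convergence is 1/6.

R = 1/6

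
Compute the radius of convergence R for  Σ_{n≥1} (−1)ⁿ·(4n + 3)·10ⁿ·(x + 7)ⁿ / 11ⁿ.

R = 11/10

The ratio of consecutive coefficients is [(4(n+1) + 3)/(4n + 3)] · 10/11 → 10/11.
Convergence for |x + 7| · 10/11 < 1, i.e. |x + 7| < 11/10. So R = 11/10.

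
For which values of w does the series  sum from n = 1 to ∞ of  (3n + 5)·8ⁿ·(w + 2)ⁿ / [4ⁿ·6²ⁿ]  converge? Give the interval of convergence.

(-20, 16)

Ratio test: |a_{n+1}/a_n| = [(3(n+1) + 5)/(3n + 5)] · 8/(4·36) → 1/18 as n → ∞.
The series converges when 1/18 · |w + 2| < 1, giving R = 18.
Endpoint w = 16: the terms have absolute value of order n, which does not tend to 0, so the series diverges by the divergence test.
When w = -20, the n-th term does not approach 0; divergence by the term test.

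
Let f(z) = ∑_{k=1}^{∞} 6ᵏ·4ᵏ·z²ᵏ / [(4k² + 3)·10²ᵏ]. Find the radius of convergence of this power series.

The ratio of consecutive coefficients is [(4k² + 3)/(4(k+1)² + 3)] · 6·4/100 → 6/25.
Writing y = z², the series in y has radius 25/6, so |z| < √(25/6) and R = 5√6/6.

R = 5√6/6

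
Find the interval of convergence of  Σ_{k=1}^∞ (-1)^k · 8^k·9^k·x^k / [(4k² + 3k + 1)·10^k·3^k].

By the ratio test, |a_{k+1}/a_k| = [(4k² + 3k + 1)/(4(k+1)² + 3(k+1) + 1)] · 8·9/(10·3) → 12/5.
Convergence for |x| · 12/5 < 1, i.e. |x| < 5/12. So R = 5/12.
When x = 5/12, the series is dominated by a constant times Σ 1/k², which converges (p = 2 > 1).
At x = -5/12: absolute convergence follows by limit comparison with Σ 1/k².

[-5/12, 5/12]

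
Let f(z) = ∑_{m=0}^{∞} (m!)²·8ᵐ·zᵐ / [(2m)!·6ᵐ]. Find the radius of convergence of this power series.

Ratio test: |a_{m+1}/a_m| = (m+1)²/[(2m+1)·(2m+2)] · 8/6 → 1/3 as m → ∞.
Hence the series converges for |z| < 1/(1/3) = 3, so the radius of convergence is 3.

R = 3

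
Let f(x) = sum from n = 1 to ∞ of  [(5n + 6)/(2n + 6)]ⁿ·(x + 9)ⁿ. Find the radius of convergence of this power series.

R = 2/5

By the Cauchy root test, |a_n|^(1/n) = (5n + 6)/(2n + 6) → 5/2.
Convergence for |x + 9| · 5/2 < 1, i.e. |x + 9| < 2/5. So R = 2/5.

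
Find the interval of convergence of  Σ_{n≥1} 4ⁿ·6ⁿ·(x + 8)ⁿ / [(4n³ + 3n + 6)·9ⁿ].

The ratio of consecutive coefficients is [(4n³ + 3n + 6)/(4(n+1)³ + 3(n+1) + 6)] · 4·6/9 → 8/3.
Thus R = 1/(8/3) = 3/8.
Endpoint x = -61/8: the terms are on the order of 1/n³, so the series converges absolutely by comparison with the p-series (p = 3 > 1).
Endpoint x = -67/8: the series is dominated by a constant times Σ 1/n³, which converges (p = 3 > 1).

[-67/8, -61/8]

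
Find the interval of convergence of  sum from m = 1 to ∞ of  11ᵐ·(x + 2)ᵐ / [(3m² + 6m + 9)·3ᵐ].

Apply the ratio test: |a_{m+1}| / |a_m| = [(3m² + 6m + 9)/(3(m+1)² + 6(m+1) + 9)] · 11/3, which tends to 11/3 as m → ∞.
Convergence for |x + 2| · 11/3 < 1, i.e. |x + 2| < 3/11. So R = 3/11.
At x = -19/11: the series is dominated by a constant times Σ 1/m², which converges (p = 2 > 1).
Check x = -25/11: absolute convergence follows by limit comparison with Σ 1/m².

[-25/11, -19/11]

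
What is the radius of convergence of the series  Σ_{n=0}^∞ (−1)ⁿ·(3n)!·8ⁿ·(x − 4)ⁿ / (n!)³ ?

R = 1/216

By the ratio test, |a_{n+1}/a_n| = (3n+1)·(3n+2)·(3n+3)/(n+1)³ · 8 → 216.
Thus R = 1/(216) = 1/216.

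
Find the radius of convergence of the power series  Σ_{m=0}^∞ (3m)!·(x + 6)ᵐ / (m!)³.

R = 1/27

The ratio of consecutive coefficients is (3m+1)·(3m+2)·(3m+3)/(m+1)³ → 27.
Hence the series converges for |x + 6| < 1/(27) = 1/27, so the radius of convergence is 1/27.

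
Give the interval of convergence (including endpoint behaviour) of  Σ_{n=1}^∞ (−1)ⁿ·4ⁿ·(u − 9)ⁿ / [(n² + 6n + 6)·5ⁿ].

Apply the ratio test: |a_{n+1}| / |a_n| = [(n² + 6n + 6)/((n+1)² + 6(n+1) + 6)] · 4/5, which tends to 4/5 as n → ∞.
The series converges when 4/5 · |u − 9| < 1, giving R = 5/4.
When u = 41/4, the series is dominated by a constant times Σ 1/n², which converges (p = 2 > 1).
When u = 31/4, absolute convergence follows by limit comparison with Σ 1/n².

[31/4, 41/4]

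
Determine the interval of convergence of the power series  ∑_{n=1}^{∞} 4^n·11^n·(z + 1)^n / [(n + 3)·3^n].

[-47/44, -41/44)

The ratio of consecutive coefficients is [(n + 3)/((n+1) + 3)] · 4·11/3 → 44/3.
Convergence for |z + 1| · 44/3 < 1, i.e. |z + 1| < 3/44. So R = 3/44.
Check z = -41/44: the terms behave like c/n; limit comparison with the harmonic series gives divergence.
When z = -47/44, convergence follows from the alternating series test (terms decrease monotonically to 0).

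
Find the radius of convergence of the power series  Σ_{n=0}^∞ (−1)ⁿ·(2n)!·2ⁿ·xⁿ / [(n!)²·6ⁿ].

By the ratio test, |a_{n+1}/a_n| = (2n+1)·(2n+2)/(n+1)² · 2/6 → 4/3.
The series converges when 4/3 · |x| < 1, giving R = 3/4.

R = 3/4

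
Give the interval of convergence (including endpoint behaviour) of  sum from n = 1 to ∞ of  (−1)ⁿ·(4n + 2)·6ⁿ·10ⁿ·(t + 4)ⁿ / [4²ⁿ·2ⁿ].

(-68/15, -52/15)

Apply the ratio test: |a_{n+1}| / |a_n| = [(4(n+1) + 2)/(4n + 2)] · 6·10/(16·2), which tends to 15/8 as n → ∞.
The series converges when 15/8 · |t + 4| < 1, giving R = 8/15.
When t = -52/15, the n-th term does not approach 0; divergence by the term test.
At t = -68/15: the terms do not tend to 0, so the series diverges.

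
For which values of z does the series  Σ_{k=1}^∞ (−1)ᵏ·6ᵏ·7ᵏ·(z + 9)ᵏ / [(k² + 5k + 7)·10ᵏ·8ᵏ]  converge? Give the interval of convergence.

By the ratio test, |a_{k+1}/a_k| = [(k² + 5k + 7)/((k+1)² + 5(k+1) + 7)] · 6·7/(10·8) → 21/40.
Convergence for |z + 9| · 21/40 < 1, i.e. |z + 9| < 40/21. So R = 40/21.
Endpoint z = -149/21: the series is dominated by a constant times Σ 1/k², which converges (p = 2 > 1).
When z = -229/21, the terms are on the order of 1/k², so the series converges absolutely by comparison with the p-series (p = 2 > 1).

[-229/21, -149/21]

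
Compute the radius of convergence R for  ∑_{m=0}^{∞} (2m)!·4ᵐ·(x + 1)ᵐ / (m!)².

By the ratio test, |a_{m+1}/a_m| = (2m+1)·(2m+2)/(m+1)² · 4 → 16.
The series converges when 16 · |x + 1| < 1, giving R = 1/16.

R = 1/16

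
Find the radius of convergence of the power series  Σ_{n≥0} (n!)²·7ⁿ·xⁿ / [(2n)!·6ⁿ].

R = 24/7

Ratio test: |a_{n+1}/a_n| = (n+1)²/[(2n+1)·(2n+2)] · 7/6 → 7/24 as n → ∞.
Hence the series converges for |x| < 1/(7/24) = 24/7, so the radius of convergence is 24/7.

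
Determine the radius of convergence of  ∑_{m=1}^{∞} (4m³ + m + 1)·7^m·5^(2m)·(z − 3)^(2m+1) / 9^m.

Ratio test: |a_{m+1}/a_m| = [(4(m+1)³ + (m+1) + 1)/(4m³ + m + 1)] · 7·25/9 → 175/9 as m → ∞.
Successive powers of (z − 3) differ by 2, so the series converges when |z − 3|² · 175/9 < 1, i.e. |z − 3| < √(9/175). So R = 3√7/35.

R = 3√7/35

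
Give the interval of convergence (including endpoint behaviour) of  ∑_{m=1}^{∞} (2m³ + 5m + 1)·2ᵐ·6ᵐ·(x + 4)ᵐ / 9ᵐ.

(-19/4, -13/4)

Ratio test: |a_{m+1}/a_m| = [(2(m+1)³ + 5(m+1) + 1)/(2m³ + 5m + 1)] · 2·6/9 → 4/3 as m → ∞.
Thus R = 1/(4/3) = 3/4.
Endpoint x = -13/4: the m-th term does not approach 0; divergence by the term test.
At x = -19/4: the terms have absolute value of order m³, which does not tend to 0, so the series diverges by the divergence test.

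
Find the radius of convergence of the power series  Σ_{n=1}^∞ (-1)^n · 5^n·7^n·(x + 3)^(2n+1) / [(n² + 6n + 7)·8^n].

R = 2√70/35

Apply the ratio test: |a_{n+1}| / |a_n| = [(n² + 6n + 7)/((n+1)² + 6(n+1) + 7)] · 5·7/8, which tends to 35/8 as n → ∞.
Since the exponent of (x + 3) increases by 2 each term, convergence requires |x + 3|² < 8/35, hence R = 2√70/35.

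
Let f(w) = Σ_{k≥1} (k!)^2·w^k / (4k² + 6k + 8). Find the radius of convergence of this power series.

R = 0

Apply the ratio test: |a_{k+1}| / |a_k| = (k+1)² · (4k² + 6k + 8)/(4(k+1)² + 6(k+1) + 8), which tends to ∞ as k → ∞.
The terms grow without bound for any w ≠ 0, so R = 0 (convergence only at w = 0).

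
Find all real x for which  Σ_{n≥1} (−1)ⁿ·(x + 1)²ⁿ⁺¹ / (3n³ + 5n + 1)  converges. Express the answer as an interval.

Ratio test: |a_{n+1}/a_n| = (3n³ + 5n + 1)/(3(n+1)³ + 5(n+1) + 1) → 1 as n → ∞.
Successive powers of (x + 1) differ by 2, so the series converges when |x + 1|² · 1 < 1, i.e. |x + 1| < √(1) = 1. So R = 1.
At x = 0: absolute convergence follows by limit comparison with Σ 1/n³.
At x = -2: absolute convergence follows by limit comparison with Σ 1/n³.

[-2, 0]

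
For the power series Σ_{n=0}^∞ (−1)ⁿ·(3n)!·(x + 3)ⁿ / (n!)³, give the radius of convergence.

The ratio of consecutive coefficients is (3n+1)·(3n+2)·(3n+3)/(n+1)³ → 27.
Thus R = 1/(27) = 1/27.

R = 1/27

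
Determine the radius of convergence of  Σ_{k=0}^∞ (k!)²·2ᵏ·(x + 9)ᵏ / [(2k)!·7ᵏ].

R = 14

The ratio of consecutive coefficients is (k+1)²/[(2k+1)·(2k+2)] · 2/7 → 1/14.
The series converges when 1/14 · |x + 9| < 1, giving R = 14.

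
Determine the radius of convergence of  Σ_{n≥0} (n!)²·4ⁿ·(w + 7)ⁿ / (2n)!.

The ratio of consecutive coefficients is (n+1)²/[(2n+1)·(2n+2)] · 4 → 1.
Convergence for |w + 7| < 1, so R = 1.

R = 1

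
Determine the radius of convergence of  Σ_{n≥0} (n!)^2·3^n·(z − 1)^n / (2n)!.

Apply the ratio test: |a_{n+1}| / |a_n| = (n+1)²/[(2n+1)·(2n+2)] · 3, which tends to 3/4 as n → ∞.
Convergence for |z − 1| · 3/4 < 1, i.e. |z − 1| < 4/3. So R = 4/3.

R = 4/3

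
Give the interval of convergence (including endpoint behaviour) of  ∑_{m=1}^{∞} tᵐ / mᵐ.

Root test: |a_m|^(1/m) = 1/m → 0.
Since the m-th root of |a_m| tends to 0, the series converges for all real t; R = ∞.

(−∞, ∞)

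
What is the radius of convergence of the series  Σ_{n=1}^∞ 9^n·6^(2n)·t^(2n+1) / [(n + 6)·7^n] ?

By the ratio test, |a_{n+1}/a_n| = [(n + 6)/((n+1) + 6)] · 9·36/7 → 324/7.
Successive powers of t differ by 2, so the series converges when |t|² · 324/7 < 1, i.e. |t| < √(7/324). So R = √7/18.

R = √7/18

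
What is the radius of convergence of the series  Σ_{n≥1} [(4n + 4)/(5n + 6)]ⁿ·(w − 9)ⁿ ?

Root test: |a_n|^(1/n) = (4n + 4)/(5n + 6) → 4/5.
Thus R = 1/(4/5) = 5/4.

R = 5/4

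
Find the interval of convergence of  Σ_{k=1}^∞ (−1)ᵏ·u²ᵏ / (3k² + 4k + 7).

The ratio of consecutive coefficients is (3k² + 4k + 7)/(3(k+1)² + 4(k+1) + 7) → 1.
Writing y = u², the series in y has radius 1, so |u| < √(1) = 1 and R = 1.
At u = 1: absolute convergence follows by limit comparison with Σ 1/k².
Check u = -1: the terms are on the order of 1/k², so the series converges absolutely by comparison with the p-series (p = 2 > 1).

[-1, 1]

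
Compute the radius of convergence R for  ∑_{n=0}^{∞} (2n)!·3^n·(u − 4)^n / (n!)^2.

R = 1/12

The ratio of consecutive coefficients is (2n+1)·(2n+2)/(n+1)² · 3 → 12.
The series converges when 12 · |u − 4| < 1, giving R = 1/12.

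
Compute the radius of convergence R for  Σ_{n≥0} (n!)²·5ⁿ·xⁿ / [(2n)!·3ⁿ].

Ratio test: |a_{n+1}/a_n| = (n+1)²/[(2n+1)·(2n+2)] · 5/3 → 5/12 as n → ∞.
Convergence for |x| · 5/12 < 1, i.e. |x| < 12/5. So R = 12/5.

R = 12/5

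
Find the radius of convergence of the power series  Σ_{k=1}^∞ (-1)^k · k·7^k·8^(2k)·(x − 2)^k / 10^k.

By the ratio test, |a_{k+1}/a_k| = [(k+1)/k] · 7·64/10 → 224/5.
Convergence for |x − 2| · 224/5 < 1, i.e. |x − 2| < 5/224. So R = 5/224.

R = 5/224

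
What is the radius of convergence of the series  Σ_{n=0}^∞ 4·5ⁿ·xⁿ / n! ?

R = ∞

Ratio test: |a_{n+1}/a_n| = 4/4 · 5 · 1/(n+1) → 0 as n → ∞.
Since the limit is 0 < 1 for every x, the series converges on all of ℝ and R = ∞.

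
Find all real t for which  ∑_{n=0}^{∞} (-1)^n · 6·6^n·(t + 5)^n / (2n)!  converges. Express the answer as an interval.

(−∞, ∞)

By the ratio test, |a_{n+1}/a_n| = 6/6 · 6 · 1/[(2n+1)·(2n+2)] → 0.
Since the limit is 0 < 1 for every t, the series converges on all of ℝ and R = ∞.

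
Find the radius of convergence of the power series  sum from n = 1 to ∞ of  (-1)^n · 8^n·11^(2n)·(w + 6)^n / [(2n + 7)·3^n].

R = 3/968

The ratio of consecutive coefficients is [(2n + 7)/(2(n+1) + 7)] · 8·121/3 → 968/3.
Convergence for |w + 6| · 968/3 < 1, i.e. |w + 6| < 3/968. So R = 3/968.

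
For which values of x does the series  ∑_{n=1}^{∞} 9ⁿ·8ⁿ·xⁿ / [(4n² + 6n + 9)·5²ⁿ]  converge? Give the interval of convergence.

[-25/72, 25/72]

Ratio test: |a_{n+1}/a_n| = [(4n² + 6n + 9)/(4(n+1)² + 6(n+1) + 9)] · 9·8/25 → 72/25 as n → ∞.
Thus R = 1/(72/25) = 25/72.
At x = 25/72: absolute convergence follows by limit comparison with Σ 1/n².
At x = -25/72: absolute convergence follows by limit comparison with Σ 1/n².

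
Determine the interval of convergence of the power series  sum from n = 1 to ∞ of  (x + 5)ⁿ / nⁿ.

(−∞, ∞)

By the Cauchy root test, |a_n|^(1/n) = 1/n → 0.
The limit is 0 for every x, so R = ∞.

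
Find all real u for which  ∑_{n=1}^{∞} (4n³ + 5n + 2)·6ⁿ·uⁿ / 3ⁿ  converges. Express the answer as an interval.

Apply the ratio test: |a_{n+1}| / |a_n| = [(4(n+1)³ + 5(n+1) + 2)/(4n³ + 5n + 2)] · 6/3, which tends to 2 as n → ∞.
Convergence for |u| · 2 < 1, i.e. |u| < 1/2. So R = 1/2.
Check u = 1/2: the terms have absolute value of order n³, which does not tend to 0, so the series diverges by the divergence test.
Check u = -1/2: the n-th term does not approach 0; divergence by the term test.

(-1/2, 1/2)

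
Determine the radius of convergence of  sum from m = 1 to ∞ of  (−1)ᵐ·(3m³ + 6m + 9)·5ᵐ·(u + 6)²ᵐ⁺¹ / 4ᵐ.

Ratio test: |a_{m+1}/a_m| = [(3(m+1)³ + 6(m+1) + 9)/(3m³ + 6m + 9)] · 5/4 → 5/4 as m → ∞.
Successive powers of (u + 6) differ by 2, so the series converges when |u + 6|² · 5/4 < 1, i.e. |u + 6| < √(4/5). So R = 2√5/5.

R = 2√5/5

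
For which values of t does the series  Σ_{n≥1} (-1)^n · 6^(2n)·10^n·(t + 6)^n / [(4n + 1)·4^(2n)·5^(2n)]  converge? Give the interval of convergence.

(-64/9, -44/9]

Apply the ratio test: |a_{n+1}| / |a_n| = [(4n + 1)/(4(n+1) + 1)] · 36·10/(16·25), which tends to 9/10 as n → ∞.
Thus R = 1/(9/10) = 10/9.
Check t = -44/9: the terms alternate in sign and decrease monotonically to 0 in absolute value (size ~ c/n), so the alternating series test gives convergence.
Endpoint t = -64/9: the terms are asymptotic to a nonzero constant times 1/n, so the series diverges by limit comparison with Σ 1/n.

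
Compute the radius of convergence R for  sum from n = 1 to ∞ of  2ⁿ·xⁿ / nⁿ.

Applying the root test, |a_n|^(1/n) = 2/n → 0.
The limit is 0 for every x, so R = ∞.

R = ∞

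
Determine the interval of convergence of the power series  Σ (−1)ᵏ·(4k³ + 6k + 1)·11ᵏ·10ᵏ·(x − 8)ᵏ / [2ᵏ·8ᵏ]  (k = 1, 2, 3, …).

(432/55, 448/55)

Apply the ratio test: |a_{k+1}| / |a_k| = [(4(k+1)³ + 6(k+1) + 1)/(4k³ + 6k + 1)] · 11·10/(2·8), which tends to 55/8 as k → ∞.
Hence the series converges for |x − 8| < 1/(55/8) = 8/55, so the radius of convergence is 8/55.
Endpoint x = 448/55: the k-th term does not approach 0; divergence by the term test.
Check x = 432/55: the k-th term does not approach 0; divergence by the term test.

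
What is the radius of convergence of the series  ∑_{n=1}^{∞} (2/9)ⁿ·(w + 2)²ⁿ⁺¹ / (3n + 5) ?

By the ratio test, |a_{n+1}/a_n| = [(3n + 5)/(3(n+1) + 5)] · 2/9 → 2/9.
Successive powers of (w + 2) differ by 2, so the series converges when |w + 2|² · 2/9 < 1, i.e. |w + 2| < √(9/2). So R = 3√2/2.

R = 3√2/2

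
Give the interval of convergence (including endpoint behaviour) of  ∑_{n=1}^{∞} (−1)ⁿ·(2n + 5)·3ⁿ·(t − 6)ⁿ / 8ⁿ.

(10/3, 26/3)

By the ratio test, |a_{n+1}/a_n| = [(2(n+1) + 5)/(2n + 5)] · 3/8 → 3/8.
Convergence for |t − 6| · 3/8 < 1, i.e. |t − 6| < 8/3. So R = 8/3.
At t = 26/3: the terms do not tend to 0, so the series diverges.
Endpoint t = 10/3: the terms have absolute value of order n, which does not tend to 0, so the series diverges by the divergence test.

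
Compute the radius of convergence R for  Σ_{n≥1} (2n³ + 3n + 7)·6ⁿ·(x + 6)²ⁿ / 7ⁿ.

By the ratio test, |a_{n+1}/a_n| = [(2(n+1)³ + 3(n+1) + 7)/(2n³ + 3n + 7)] · 6/7 → 6/7.
Successive powers of (x + 6) differ by 2, so the series converges when |x + 6|² · 6/7 < 1, i.e. |x + 6| < √(7/6). So R = √42/6.

R = √42/6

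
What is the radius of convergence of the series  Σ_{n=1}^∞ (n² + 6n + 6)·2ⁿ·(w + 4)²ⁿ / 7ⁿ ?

Apply the ratio test: |a_{n+1}| / |a_n| = [((n+1)² + 6(n+1) + 6)/(n² + 6n + 6)] · 2/7, which tends to 2/7 as n → ∞.
Since the exponent of (w + 4) increases by 2 each term, convergence requires |w + 4|² < 7/2, hence R = √14/2.

R = √14/2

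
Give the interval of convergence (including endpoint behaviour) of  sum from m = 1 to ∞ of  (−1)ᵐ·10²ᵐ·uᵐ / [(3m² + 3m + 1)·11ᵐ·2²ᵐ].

[-11/25, 11/25]

The ratio of consecutive coefficients is [(3m² + 3m + 1)/(3(m+1)² + 3(m+1) + 1)] · 100/(11·4) → 25/11.
Thus R = 1/(25/11) = 11/25.
Endpoint u = 11/25: the terms are on the order of 1/m², so the series converges absolutely by comparison with the p-series (p = 2 > 1).
Endpoint u = -11/25: the terms are on the order of 1/m², so the series converges absolutely by comparison with the p-series (p = 2 > 1).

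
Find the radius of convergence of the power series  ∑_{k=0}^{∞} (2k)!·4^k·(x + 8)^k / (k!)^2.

R = 1/16

The ratio of consecutive coefficients is (2k+1)·(2k+2)/(k+1)² · 4 → 16.
Hence the series converges for |x + 8| < 1/(16) = 1/16, so the radius of convergence is 1/16.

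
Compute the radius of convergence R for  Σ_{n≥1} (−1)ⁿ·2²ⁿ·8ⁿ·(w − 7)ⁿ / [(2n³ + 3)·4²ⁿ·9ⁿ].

By the ratio test, |a_{n+1}/a_n| = [(2n³ + 3)/(2(n+1)³ + 3)] · 4·8/(16·9) → 2/9.
Thus R = 1/(2/9) = 9/2.

R = 9/2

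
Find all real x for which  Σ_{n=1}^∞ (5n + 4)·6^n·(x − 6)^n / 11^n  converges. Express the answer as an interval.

Apply the ratio test: |a_{n+1}| / |a_n| = [(5(n+1) + 4)/(5n + 4)] · 6/11, which tends to 6/11 as n → ∞.
Convergence for |x − 6| · 6/11 < 1, i.e. |x − 6| < 11/6. So R = 11/6.
Check x = 47/6: the n-th term does not approach 0; divergence by the term test.
When x = 25/6, the n-th term does not approach 0; divergence by the term test.

(25/6, 47/6)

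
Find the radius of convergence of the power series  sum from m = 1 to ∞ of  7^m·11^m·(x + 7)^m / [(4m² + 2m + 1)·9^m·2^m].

R = 18/77

Apply the ratio test: |a_{m+1}| / |a_m| = [(4m² + 2m + 1)/(4(m+1)² + 2(m+1) + 1)] · 7·11/(9·2), which tends to 77/18 as m → ∞.
The series converges when 77/18 · |x + 7| < 1, giving R = 18/77.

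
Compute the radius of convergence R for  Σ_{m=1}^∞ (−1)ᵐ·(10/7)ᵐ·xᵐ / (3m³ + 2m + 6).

Apply the ratio test: |a_{m+1}| / |a_m| = [(3m³ + 2m + 6)/(3(m+1)³ + 2(m+1) + 6)] · 10/7, which tends to 10/7 as m → ∞.
Convergence for |x| · 10/7 < 1, i.e. |x| < 7/10. So R = 7/10.

R = 7/10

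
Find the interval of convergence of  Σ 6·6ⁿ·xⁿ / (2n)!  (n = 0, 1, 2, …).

Apply the ratio test: |a_{n+1}| / |a_n| = 6/6 · 6 · 1/[(2n+1)·(2n+2)], which tends to 0 as n → ∞.
Since the limit is 0 < 1 for every x, the series converges on all of ℝ and R = ∞.

(−∞, ∞)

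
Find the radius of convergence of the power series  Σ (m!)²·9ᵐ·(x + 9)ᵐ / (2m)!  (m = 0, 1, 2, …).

R = 4/9

By the ratio test, |a_{m+1}/a_m| = (m+1)²/[(2m+1)·(2m+2)] · 9 → 9/4.
Convergence for |x + 9| · 9/4 < 1, i.e. |x + 9| < 4/9. So R = 4/9.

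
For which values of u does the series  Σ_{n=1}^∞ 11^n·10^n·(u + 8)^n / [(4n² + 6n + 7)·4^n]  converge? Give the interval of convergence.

[-442/55, -438/55]

By the ratio test, |a_{n+1}/a_n| = [(4n² + 6n + 7)/(4(n+1)² + 6(n+1) + 7)] · 11·10/4 → 55/2.
Hence the series converges for |u + 8| < 1/(55/2) = 2/55, so the radius of convergence is 2/55.
When u = -438/55, absolute convergence follows by limit comparison with Σ 1/n².
At u = -442/55: the terms are on the order of 1/n², so the series converges absolutely by comparison with the p-series (p = 2 > 1).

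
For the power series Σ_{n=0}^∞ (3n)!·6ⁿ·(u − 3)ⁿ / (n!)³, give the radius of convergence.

By the ratio test, |a_{n+1}/a_n| = (3n+1)·(3n+2)·(3n+3)/(n+1)³ · 6 → 162.
The series converges when 162 · |u − 3| < 1, giving R = 1/162.

R = 1/162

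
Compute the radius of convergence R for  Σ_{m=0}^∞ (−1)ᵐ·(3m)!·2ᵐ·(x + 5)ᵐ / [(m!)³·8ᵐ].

R = 4/27

Ratio test: |a_{m+1}/a_m| = (3m+1)·(3m+2)·(3m+3)/(m+1)³ · 2/8 → 27/4 as m → ∞.
Thus R = 1/(27/4) = 4/27.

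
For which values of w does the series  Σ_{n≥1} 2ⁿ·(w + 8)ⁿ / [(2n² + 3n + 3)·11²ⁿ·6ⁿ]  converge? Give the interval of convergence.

Apply the ratio test: |a_{n+1}| / |a_n| = [(2n² + 3n + 3)/(2(n+1)² + 3(n+1) + 3)] · 2/(121·6), which tends to 1/363 as n → ∞.
Hence the series converges for |w + 8| < 1/(1/363) = 363, so the radius of convergence is 363.
When w = 355, the series is dominated by a constant times Σ 1/n², which converges (p = 2 > 1).
At w = -371: absolute convergence follows by limit comparison with Σ 1/n².

[-371, 355]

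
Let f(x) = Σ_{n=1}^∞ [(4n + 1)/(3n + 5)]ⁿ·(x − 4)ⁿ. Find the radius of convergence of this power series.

R = 3/4

Applying the root test, |a_n|^(1/n) = (4n + 1)/(3n + 5) → 4/3.
The series converges when 4/3 · |x − 4| < 1, giving R = 3/4.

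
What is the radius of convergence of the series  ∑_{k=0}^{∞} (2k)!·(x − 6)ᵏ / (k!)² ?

R = 1/4

By the ratio test, |a_{k+1}/a_k| = (2k+1)·(2k+2)/(k+1)² → 4.
The series converges when 4 · |x − 6| < 1, giving R = 1/4.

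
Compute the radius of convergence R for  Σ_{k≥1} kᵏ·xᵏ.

By the Cauchy root test, |a_k|^(1/k) = k → ∞.
The root grows without bound, so R = 0 (convergence only at x = 0).

R = 0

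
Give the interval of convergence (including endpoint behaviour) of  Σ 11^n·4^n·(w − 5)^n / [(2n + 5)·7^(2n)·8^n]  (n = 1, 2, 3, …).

[-43/11, 153/11)

By the ratio test, |a_{n+1}/a_n| = [(2n + 5)/(2(n+1) + 5)] · 11·4/(49·8) → 11/98.
Hence the series converges for |w − 5| < 1/(11/98) = 98/11, so the radius of convergence is 98/11.
When w = 153/11, the terms behave like c/n; limit comparison with the harmonic series gives divergence.
Endpoint w = -43/11: convergence follows from the alternating series test (terms decrease monotonically to 0).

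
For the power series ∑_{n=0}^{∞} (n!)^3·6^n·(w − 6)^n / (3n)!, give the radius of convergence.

R = 9/2

By the ratio test, |a_{n+1}/a_n| = (n+1)³/[(3n+1)·(3n+2)·(3n+3)] · 6 → 2/9.
Thus R = 1/(2/9) = 9/2.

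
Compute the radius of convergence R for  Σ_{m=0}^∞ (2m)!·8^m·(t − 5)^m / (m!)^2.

Ratio test: |a_{m+1}/a_m| = (2m+1)·(2m+2)/(m+1)² · 8 → 32 as m → ∞.
Thus R = 1/(32) = 1/32.

R = 1/32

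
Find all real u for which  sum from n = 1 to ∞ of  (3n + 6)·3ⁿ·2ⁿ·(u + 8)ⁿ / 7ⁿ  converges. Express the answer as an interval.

(-55/6, -41/6)

The ratio of consecutive coefficients is [(3(n+1) + 6)/(3n + 6)] · 3·2/7 → 6/7.
Hence the series converges for |u + 8| < 1/(6/7) = 7/6, so the radius of convergence is 7/6.
Endpoint u = -41/6: the terms have absolute value of order n, which does not tend to 0, so the series diverges by the divergence test.
Check u = -55/6: the terms have absolute value of order n, which does not tend to 0, so the series diverges by the divergence test.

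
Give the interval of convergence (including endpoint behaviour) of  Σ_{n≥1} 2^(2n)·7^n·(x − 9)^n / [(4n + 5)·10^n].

[121/14, 131/14)

The ratio of consecutive coefficients is [(4n + 5)/(4(n+1) + 5)] · 4·7/10 → 14/5.
Thus R = 1/(14/5) = 5/14.
Endpoint x = 131/14: the terms are asymptotic to a nonzero constant times 1/n, so the series diverges by limit comparison with Σ 1/n.
At x = 121/14: the terms alternate in sign and decrease monotonically to 0 in absolute value (size ~ c/n), so the alternating series test gives convergence.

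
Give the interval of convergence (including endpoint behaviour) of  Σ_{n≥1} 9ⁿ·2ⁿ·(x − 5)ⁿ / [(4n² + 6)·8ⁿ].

The ratio of consecutive coefficients is [(4n² + 6)/(4(n+1)² + 6)] · 9·2/8 → 9/4.
Convergence for |x − 5| · 9/4 < 1, i.e. |x − 5| < 4/9. So R = 4/9.
When x = 49/9, absolute convergence follows by limit comparison with Σ 1/n².
Check x = 41/9: the terms are on the order of 1/n², so the series converges absolutely by comparison with the p-series (p = 2 > 1).

[41/9, 49/9]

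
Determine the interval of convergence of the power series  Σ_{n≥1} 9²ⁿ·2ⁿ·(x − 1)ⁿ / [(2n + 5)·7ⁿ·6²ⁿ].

Apply the ratio test: |a_{n+1}| / |a_n| = [(2n + 5)/(2(n+1) + 5)] · 81·2/(7·36), which tends to 9/14 as n → ∞.
Convergence for |x − 1| · 9/14 < 1, i.e. |x − 1| < 14/9. So R = 14/9.
When x = 23/9, the terms are asymptotic to a nonzero constant times 1/n, so the series diverges by limit comparison with Σ 1/n.
Endpoint x = -5/9: the terms alternate in sign and decrease monotonically to 0 in absolute value (size ~ c/n), so the alternating series test gives convergence.

[-5/9, 23/9)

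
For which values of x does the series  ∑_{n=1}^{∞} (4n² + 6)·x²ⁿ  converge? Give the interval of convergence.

The ratio of consecutive coefficients is (4(n+1)² + 6)/(4n² + 6) → 1.
Since the exponent of x increases by 2 each term, convergence requires |x|² < 1, hence R = 1.
At x = 1: the terms have absolute value of order n², which does not tend to 0, so the series diverges by the divergence test.
When x = -1, the terms have absolute value of order n², which does not tend to 0, so the series diverges by the divergence test.

(-1, 1)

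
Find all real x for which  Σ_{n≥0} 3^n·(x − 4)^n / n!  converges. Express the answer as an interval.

By the ratio test, |a_{n+1}/a_n| = 3 · 1/(n+1) → 0.
The limit is 0, so the series converges for all x; R = ∞.

(−∞, ∞)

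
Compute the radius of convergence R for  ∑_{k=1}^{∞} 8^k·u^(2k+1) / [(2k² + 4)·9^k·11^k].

R = 3√22/4

Ratio test: |a_{k+1}/a_k| = [(2k² + 4)/(2(k+1)² + 4)] · 8/(9·11) → 8/99 as k → ∞.
Since the exponent of u increases by 2 each term, convergence requires |u|² < 99/8, hence R = 3√22/4.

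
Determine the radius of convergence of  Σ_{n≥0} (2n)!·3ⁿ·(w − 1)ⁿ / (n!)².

The ratio of consecutive coefficients is (2n+1)·(2n+2)/(n+1)² · 3 → 12.
Thus R = 1/(12) = 1/12.

R = 1/12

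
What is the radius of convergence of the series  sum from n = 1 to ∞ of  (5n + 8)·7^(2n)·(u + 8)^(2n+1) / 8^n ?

R = 2√2/7

The ratio of consecutive coefficients is [(5(n+1) + 8)/(5n + 8)] · 49/8 → 49/8.
Writing y = (u + 8)², the series in y has radius 8/49, so |u + 8| < √(8/49) and R = 2√2/7.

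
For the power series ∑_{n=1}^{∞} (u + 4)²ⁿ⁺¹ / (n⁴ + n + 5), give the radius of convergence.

The ratio of consecutive coefficients is (n⁴ + n + 5)/((n+1)⁴ + (n+1) + 5) → 1.
Successive powers of (u + 4) differ by 2, so the series converges when |u + 4|² · 1 < 1, i.e. |u + 4| < √(1) = 1. So R = 1.

R = 1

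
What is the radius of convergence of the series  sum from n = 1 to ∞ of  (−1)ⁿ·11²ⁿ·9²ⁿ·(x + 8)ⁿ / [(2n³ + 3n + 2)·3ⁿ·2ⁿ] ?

R = 2/3267

By the ratio test, |a_{n+1}/a_n| = [(2n³ + 3n + 2)/(2(n+1)³ + 3(n+1) + 2)] · 121·81/(3·2) → 3267/2.
Convergence for |x + 8| · 3267/2 < 1, i.e. |x + 8| < 2/3267. So R = 2/3267.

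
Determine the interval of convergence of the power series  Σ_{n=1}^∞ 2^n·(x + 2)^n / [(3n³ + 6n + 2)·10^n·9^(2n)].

Apply the ratio test: |a_{n+1}| / |a_n| = [(3n³ + 6n + 2)/(3(n+1)³ + 6(n+1) + 2)] · 2/(10·81), which tends to 1/405 as n → ∞.
Convergence for |x + 2| · 1/405 < 1, i.e. |x + 2| < 405. So R = 405.
Check x = 403: the terms are on the order of 1/n³, so the series converges absolutely by comparison with the p-series (p = 3 > 1).
At x = -407: the terms are on the order of 1/n³, so the series converges absolutely by comparison with the p-series (p = 3 > 1).

[-407, 403]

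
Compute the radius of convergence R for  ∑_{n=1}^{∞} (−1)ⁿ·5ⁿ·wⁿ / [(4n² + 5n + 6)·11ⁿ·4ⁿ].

Apply the ratio test: |a_{n+1}| / |a_n| = [(4n² + 5n + 6)/(4(n+1)² + 5(n+1) + 6)] · 5/(11·4), which tends to 5/44 as n → ∞.
The series converges when 5/44 · |w| < 1, giving R = 44/5.

R = 44/5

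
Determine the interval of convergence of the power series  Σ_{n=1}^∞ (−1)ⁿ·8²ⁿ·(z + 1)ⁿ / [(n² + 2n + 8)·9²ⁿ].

The ratio of consecutive coefficients is [(n² + 2n + 8)/((n+1)² + 2(n+1) + 8)] · 64/81 → 64/81.
Hence the series converges for |z + 1| < 1/(64/81) = 81/64, so the radius of convergence is 81/64.
Endpoint z = 17/64: the series is dominated by a constant times Σ 1/n², which converges (p = 2 > 1).
Endpoint z = -145/64: absolute convergence follows by limit comparison with Σ 1/n².

[-145/64, 17/64]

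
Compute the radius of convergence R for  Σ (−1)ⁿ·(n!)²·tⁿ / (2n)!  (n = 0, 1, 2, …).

R = 4

Ratio test: |a_{n+1}/a_n| = (n+1)²/[(2n+1)·(2n+2)] → 1/4 as n → ∞.
The series converges when 1/4 · |t| < 1, giving R = 4.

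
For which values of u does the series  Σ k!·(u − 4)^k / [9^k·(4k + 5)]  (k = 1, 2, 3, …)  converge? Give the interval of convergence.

Ratio test: |a_{k+1}/a_k| = (k+1) · 1/9 · (4k + 5)/(4(k+1) + 5) → ∞ as k → ∞.
The ratio grows without bound, so the series diverges whenever (u − 4) ≠ 0; it converges only at u = 4. R = 0.

{4}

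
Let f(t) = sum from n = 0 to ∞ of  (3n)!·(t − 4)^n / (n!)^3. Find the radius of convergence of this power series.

Ratio test: |a_{n+1}/a_n| = (3n+1)·(3n+2)·(3n+3)/(n+1)³ → 27 as n → ∞.
Thus R = 1/(27) = 1/27.

R = 1/27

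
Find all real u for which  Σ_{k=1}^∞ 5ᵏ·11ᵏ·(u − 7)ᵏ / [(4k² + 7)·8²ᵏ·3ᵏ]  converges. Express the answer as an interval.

[193/55, 577/55]

By the ratio test, |a_{k+1}/a_k| = [(4k² + 7)/(4(k+1)² + 7)] · 5·11/(64·3) → 55/192.
The series converges when 55/192 · |u − 7| < 1, giving R = 192/55.
Check u = 577/55: the terms are on the order of 1/k², so the series converges absolutely by comparison with the p-series (p = 2 > 1).
When u = 193/55, the terms are on the order of 1/k², so the series converges absolutely by comparison with the p-series (p = 2 > 1).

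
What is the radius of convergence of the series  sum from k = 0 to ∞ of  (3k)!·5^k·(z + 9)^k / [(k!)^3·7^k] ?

The ratio of consecutive coefficients is (3k+1)·(3k+2)·(3k+3)/(k+1)³ · 5/7 → 135/7.
The series converges when 135/7 · |z + 9| < 1, giving R = 7/135.

R = 7/135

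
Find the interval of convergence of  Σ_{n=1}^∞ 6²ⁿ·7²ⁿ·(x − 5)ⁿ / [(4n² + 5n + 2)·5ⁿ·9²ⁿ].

[935/196, 1025/196]

The ratio of consecutive coefficients is [(4n² + 5n + 2)/(4(n+1)² + 5(n+1) + 2)] · 36·49/(5·81) → 196/45.
Thus R = 1/(196/45) = 45/196.
Endpoint x = 1025/196: the terms are on the order of 1/n², so the series converges absolutely by comparison with the p-series (p = 2 > 1).
At x = 935/196: the series is dominated by a constant times Σ 1/n², which converges (p = 2 > 1).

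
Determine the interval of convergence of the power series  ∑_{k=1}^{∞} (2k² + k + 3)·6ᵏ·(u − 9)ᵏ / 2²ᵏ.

Apply the ratio test: |a_{k+1}| / |a_k| = [(2(k+1)² + (k+1) + 3)/(2k² + k + 3)] · 6/4, which tends to 3/2 as k → ∞.
Hence the series converges for |u − 9| < 1/(3/2) = 2/3, so the radius of convergence is 2/3.
When u = 29/3, the k-th term does not approach 0; divergence by the term test.
At u = 25/3: the k-th term does not approach 0; divergence by the term test.

(25/3, 29/3)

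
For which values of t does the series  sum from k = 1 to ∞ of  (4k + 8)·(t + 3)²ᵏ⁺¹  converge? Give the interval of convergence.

Apply the ratio test: |a_{k+1}| / |a_k| = (4(k+1) + 8)/(4k + 8), which tends to 1 as k → ∞.
Writing y = (t + 3)², the series in y has radius 1, so |t + 3| < √(1) = 1 and R = 1.
At t = -2: the terms have absolute value of order k, which does not tend to 0, so the series diverges by the divergence test.
Check t = -4: the terms have absolute value of order k, which does not tend to 0, so the series diverges by the divergence test.

(-4, -2)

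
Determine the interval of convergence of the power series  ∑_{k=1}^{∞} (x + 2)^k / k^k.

(−∞, ∞)

Root test: |a_k|^(1/k) = 1/k → 0.
Since the k-th root of |a_k| tends to 0, the series converges for all real x; R = ∞.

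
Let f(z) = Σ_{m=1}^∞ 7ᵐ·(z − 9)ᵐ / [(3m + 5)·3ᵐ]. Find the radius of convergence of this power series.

By the ratio test, |a_{m+1}/a_m| = [(3m + 5)/(3(m+1) + 5)] · 7/3 → 7/3.
Hence the series converges for |z − 9| < 1/(7/3) = 3/7, so the radius of convergence is 3/7.

R = 3/7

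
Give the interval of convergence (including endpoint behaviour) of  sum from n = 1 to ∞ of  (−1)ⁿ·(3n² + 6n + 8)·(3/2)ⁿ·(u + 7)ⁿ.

Apply the ratio test: |a_{n+1}| / |a_n| = [(3(n+1)² + 6(n+1) + 8)/(3n² + 6n + 8)] · 3/2, which tends to 3/2 as n → ∞.
Hence the series converges for |u + 7| < 1/(3/2) = 2/3, so the radius of convergence is 2/3.
When u = -19/3, the terms have absolute value of order n², which does not tend to 0, so the series diverges by the divergence test.
When u = -23/3, the terms have absolute value of order n², which does not tend to 0, so the series diverges by the divergence test.

(-23/3, -19/3)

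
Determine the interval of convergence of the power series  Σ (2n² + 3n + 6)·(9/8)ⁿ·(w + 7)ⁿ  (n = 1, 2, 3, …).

(-71/9, -55/9)

Ratio test: |a_{n+1}/a_n| = [(2(n+1)² + 3(n+1) + 6)/(2n² + 3n + 6)] · 9/8 → 9/8 as n → ∞.
The series converges when 9/8 · |w + 7| < 1, giving R = 8/9.
Check w = -55/9: the terms have absolute value of order n², which does not tend to 0, so the series diverges by the divergence test.
When w = -71/9, the n-th term does not approach 0; divergence by the term test.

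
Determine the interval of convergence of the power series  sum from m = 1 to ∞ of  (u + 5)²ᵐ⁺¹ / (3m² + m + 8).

The ratio of consecutive coefficients is (3m² + m + 8)/(3(m+1)² + (m+1) + 8) → 1.
Since the exponent of (u + 5) increases by 2 each term, convergence requires |u + 5|² < 1, hence R = 1.
Endpoint u = -4: the series is dominated by a constant times Σ 1/m², which converges (p = 2 > 1).
At u = -6: absolute convergence follows by limit comparison with Σ 1/m².

[-6, -4]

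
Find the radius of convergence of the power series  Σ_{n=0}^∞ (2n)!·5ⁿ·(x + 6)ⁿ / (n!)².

R = 1/20

By the ratio test, |a_{n+1}/a_n| = (2n+1)·(2n+2)/(n+1)² · 5 → 20.
Convergence for |x + 6| · 20 < 1, i.e. |x + 6| < 1/20. So R = 1/20.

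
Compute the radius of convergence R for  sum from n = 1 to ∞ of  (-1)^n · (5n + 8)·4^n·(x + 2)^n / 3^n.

R = 3/4

Ratio test: |a_{n+1}/a_n| = [(5(n+1) + 8)/(5n + 8)] · 4/3 → 4/3 as n → ∞.
Convergence for |x + 2| · 4/3 < 1, i.e. |x + 2| < 3/4. So R = 3/4.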